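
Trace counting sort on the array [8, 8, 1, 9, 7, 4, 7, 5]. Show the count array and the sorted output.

Count array: [0, 1, 0, 0, 1, 1, 0, 2, 2, 1]
(count[i] = number of elements equal to i)
Cumulative count: [0, 1, 1, 1, 2, 3, 3, 5, 7, 8]
Sorted: [1, 4, 5, 7, 7, 8, 8, 9]


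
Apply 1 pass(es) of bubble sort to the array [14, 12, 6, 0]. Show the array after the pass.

After pass 1: [12, 6, 0, 14] (3 swaps)
Total swaps: 3


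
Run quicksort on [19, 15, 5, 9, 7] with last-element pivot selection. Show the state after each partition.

Partition 1: pivot=7 at index 1 -> [5, 7, 19, 9, 15]
Partition 2: pivot=15 at index 3 -> [5, 7, 9, 15, 19]


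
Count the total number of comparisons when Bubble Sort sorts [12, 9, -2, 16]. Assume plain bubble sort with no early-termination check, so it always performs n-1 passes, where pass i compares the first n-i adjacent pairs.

Pass 1: compare adjacent pairs (0,1)..(2,3) = 3 comparison(s), 2 swap(s) -> [9, -2, 12, 16]
Pass 2: compare adjacent pairs (0,1)..(1,2) = 2 comparison(s), 1 swap(s) -> [-2, 9, 12, 16]
Pass 3: compare adjacent pairs (0,1)..(0,1) = 1 comparison(s), 0 swap(s) -> [-2, 9, 12, 16]
Total comparisons: 3 + 2 + 1 = 6


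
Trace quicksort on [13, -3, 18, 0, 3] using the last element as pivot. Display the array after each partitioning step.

Partition 1: pivot=3 at index 2 -> [-3, 0, 3, 13, 18]
Partition 2: pivot=0 at index 1 -> [-3, 0, 3, 13, 18]
Partition 3: pivot=18 at index 4 -> [-3, 0, 3, 13, 18]


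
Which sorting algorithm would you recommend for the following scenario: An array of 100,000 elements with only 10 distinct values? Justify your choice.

Best choice: 3-way quicksort or Counting sort
Reason: 3-way (Dutch national flag) partitioning groups every copy of the pivot together, so with only d=10 distinct keys quicksort finishes in O(n log d) expected time, which is effectively linear; counting sort runs in O(n + k) where k is the size of the key range (not the number of distinct values), so it is linear when the 10 values are integers drawn from a small known range


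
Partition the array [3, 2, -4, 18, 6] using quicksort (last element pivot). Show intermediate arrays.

Partition 1: pivot=6 at index 3 -> [3, 2, -4, 6, 18]
Partition 2: pivot=-4 at index 0 -> [-4, 2, 3, 6, 18]
Partition 3: pivot=3 at index 2 -> [-4, 2, 3, 6, 18]


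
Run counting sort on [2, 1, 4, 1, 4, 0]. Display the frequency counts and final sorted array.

Count array: [1, 2, 1, 0, 2]
(count[i] = number of elements equal to i)
Cumulative count: [1, 3, 4, 4, 6]
Sorted: [0, 1, 1, 2, 4, 4]


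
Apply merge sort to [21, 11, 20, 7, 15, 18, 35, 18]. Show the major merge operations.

Divide and conquer:
  Merge [21] + [11] -> [11, 21]
  Merge [20] + [7] -> [7, 20]
  Merge [11, 21] + [7, 20] -> [7, 11, 20, 21]
  Merge [15] + [18] -> [15, 18]
  Merge [35] + [18] -> [18, 35]
  Merge [15, 18] + [18, 35] -> [15, 18, 18, 35]
  Merge [7, 11, 20, 21] + [15, 18, 18, 35] -> [7, 11, 15, 18, 18, 20, 21, 35]


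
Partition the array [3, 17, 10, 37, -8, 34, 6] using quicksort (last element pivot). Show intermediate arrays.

Partition 1: pivot=6 at index 2 -> [3, -8, 6, 37, 17, 34, 10]
Partition 2: pivot=-8 at index 0 -> [-8, 3, 6, 37, 17, 34, 10]
Partition 3: pivot=10 at index 3 -> [-8, 3, 6, 10, 17, 34, 37]
Partition 4: pivot=37 at index 6 -> [-8, 3, 6, 10, 17, 34, 37]
Partition 5: pivot=34 at index 5 -> [-8, 3, 6, 10, 17, 34, 37]


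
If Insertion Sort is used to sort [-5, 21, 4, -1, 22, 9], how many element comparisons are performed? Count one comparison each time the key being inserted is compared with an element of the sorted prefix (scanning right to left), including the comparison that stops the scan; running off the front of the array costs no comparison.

Insert 21: -5 <= 21 (stop) = 1 comparison(s) -> [-5, 21, 4, -1, 22, 9]
Insert 4: 21 > 4 (shift), -5 <= 4 (stop) = 2 comparison(s) -> [-5, 4, 21, -1, 22, 9]
Insert -1: 21 > -1 (shift), 4 > -1 (shift), -5 <= -1 (stop) = 3 comparison(s) -> [-5, -1, 4, 21, 22, 9]
Insert 22: 21 <= 22 (stop) = 1 comparison(s) -> [-5, -1, 4, 21, 22, 9]
Insert 9: 22 > 9 (shift), 21 > 9 (shift), 4 <= 9 (stop) = 3 comparison(s) -> [-5, -1, 4, 9, 21, 22]
Total comparisons: 1 + 2 + 3 + 1 + 3 = 10


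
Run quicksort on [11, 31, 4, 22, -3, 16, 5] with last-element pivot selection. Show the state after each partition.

Partition 1: pivot=5 at index 2 -> [4, -3, 5, 22, 31, 16, 11]
Partition 2: pivot=-3 at index 0 -> [-3, 4, 5, 22, 31, 16, 11]
Partition 3: pivot=11 at index 3 -> [-3, 4, 5, 11, 31, 16, 22]
Partition 4: pivot=22 at index 5 -> [-3, 4, 5, 11, 16, 22, 31]


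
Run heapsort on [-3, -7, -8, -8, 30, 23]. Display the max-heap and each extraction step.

Build heap: [30, -3, 23, -8, -7, -8]
Extract 30: [23, -3, -8, -8, -7, 30]
Extract 23: [-3, -7, -8, -8, 23, 30]
Extract -3: [-7, -8, -8, -3, 23, 30]
Extract -7: [-8, -8, -7, -3, 23, 30]
Extract -8: [-8, -8, -7, -3, 23, 30]


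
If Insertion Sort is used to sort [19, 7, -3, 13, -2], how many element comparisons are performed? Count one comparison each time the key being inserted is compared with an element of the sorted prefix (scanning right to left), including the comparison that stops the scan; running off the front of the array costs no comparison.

Insert 7: 19 > 7 (shift), reached front = 1 comparison(s) -> [7, 19, -3, 13, -2]
Insert -3: 19 > -3 (shift), 7 > -3 (shift), reached front = 2 comparison(s) -> [-3, 7, 19, 13, -2]
Insert 13: 19 > 13 (shift), 7 <= 13 (stop) = 2 comparison(s) -> [-3, 7, 13, 19, -2]
Insert -2: 19 > -2 (shift), 13 > -2 (shift), 7 > -2 (shift), -3 <= -2 (stop) = 4 comparison(s) -> [-3, -2, 7, 13, 19]
Total comparisons: 1 + 2 + 2 + 4 = 9


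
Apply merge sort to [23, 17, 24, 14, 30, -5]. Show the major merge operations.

Divide and conquer:
  Merge [17] + [24] -> [17, 24]
  Merge [23] + [17, 24] -> [17, 23, 24]
  Merge [30] + [-5] -> [-5, 30]
  Merge [14] + [-5, 30] -> [-5, 14, 30]
  Merge [17, 23, 24] + [-5, 14, 30] -> [-5, 14, 17, 23, 24, 30]


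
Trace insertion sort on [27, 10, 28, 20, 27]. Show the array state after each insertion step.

First element 27 is already 'sorted'
Insert 10: shifted 1 elements -> [10, 27, 28, 20, 27]
Insert 28: shifted 0 elements -> [10, 27, 28, 20, 27]
Insert 20: shifted 2 elements -> [10, 20, 27, 28, 27]
Insert 27: shifted 1 elements -> [10, 20, 27, 27, 28]


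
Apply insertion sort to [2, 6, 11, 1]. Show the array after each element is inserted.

First element 2 is already 'sorted'
Insert 6: shifted 0 elements -> [2, 6, 11, 1]
Insert 11: shifted 0 elements -> [2, 6, 11, 1]
Insert 1: shifted 3 elements -> [1, 2, 6, 11]


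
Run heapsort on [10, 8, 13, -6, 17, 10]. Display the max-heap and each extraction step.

Build heap: [17, 10, 13, -6, 8, 10]
Extract 17: [13, 10, 10, -6, 8, 17]
Extract 13: [10, 8, 10, -6, 13, 17]
Extract 10: [10, 8, -6, 10, 13, 17]
Extract 10: [8, -6, 10, 10, 13, 17]
Extract 8: [-6, 8, 10, 10, 13, 17]


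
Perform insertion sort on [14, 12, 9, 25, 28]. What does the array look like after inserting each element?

First element 14 is already 'sorted'
Insert 12: shifted 1 elements -> [12, 14, 9, 25, 28]
Insert 9: shifted 2 elements -> [9, 12, 14, 25, 28]
Insert 25: shifted 0 elements -> [9, 12, 14, 25, 28]
Insert 28: shifted 0 elements -> [9, 12, 14, 25, 28]


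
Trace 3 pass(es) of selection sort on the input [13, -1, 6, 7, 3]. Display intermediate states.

Pass 1: Select minimum -1 at index 1, swap -> [-1, 13, 6, 7, 3]
Pass 2: Select minimum 3 at index 4, swap -> [-1, 3, 6, 7, 13]
Pass 3: Select minimum 6 at index 2, swap -> [-1, 3, 6, 7, 13]


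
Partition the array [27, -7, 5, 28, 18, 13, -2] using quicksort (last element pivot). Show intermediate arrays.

Partition 1: pivot=-2 at index 1 -> [-7, -2, 5, 28, 18, 13, 27]
Partition 2: pivot=27 at index 5 -> [-7, -2, 5, 18, 13, 27, 28]
Partition 3: pivot=13 at index 3 -> [-7, -2, 5, 13, 18, 27, 28]


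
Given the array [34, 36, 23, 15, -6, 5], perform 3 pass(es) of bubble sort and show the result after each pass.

After pass 1: [34, 23, 15, -6, 5, 36] (4 swaps)
After pass 2: [23, 15, -6, 5, 34, 36] (4 swaps)
After pass 3: [15, -6, 5, 23, 34, 36] (3 swaps)
Total swaps: 11


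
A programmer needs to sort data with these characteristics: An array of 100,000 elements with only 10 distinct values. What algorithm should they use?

Best choice: 3-way quicksort or Counting sort
Reason: 3-way (Dutch national flag) partitioning groups every copy of the pivot together, so with only d=10 distinct keys quicksort finishes in O(n log d) expected time, which is effectively linear; counting sort runs in O(n + k) where k is the size of the key range (not the number of distinct values), so it is linear when the 10 values are integers drawn from a small known range


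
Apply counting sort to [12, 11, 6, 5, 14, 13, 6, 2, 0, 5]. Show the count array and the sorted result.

Count array: [1, 0, 1, 0, 0, 2, 2, 0, 0, 0, 0, 1, 1, 1, 1]
(count[i] = number of elements equal to i)
Cumulative count: [1, 1, 2, 2, 2, 4, 6, 6, 6, 6, 6, 7, 8, 9, 10]
Sorted: [0, 2, 5, 5, 6, 6, 11, 12, 13, 14]


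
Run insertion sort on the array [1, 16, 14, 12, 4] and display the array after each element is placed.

First element 1 is already 'sorted'
Insert 16: shifted 0 elements -> [1, 16, 14, 12, 4]
Insert 14: shifted 1 elements -> [1, 14, 16, 12, 4]
Insert 12: shifted 2 elements -> [1, 12, 14, 16, 4]
Insert 4: shifted 3 elements -> [1, 4, 12, 14, 16]


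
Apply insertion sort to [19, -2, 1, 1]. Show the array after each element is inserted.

First element 19 is already 'sorted'
Insert -2: shifted 1 elements -> [-2, 19, 1, 1]
Insert 1: shifted 1 elements -> [-2, 1, 19, 1]
Insert 1: shifted 1 elements -> [-2, 1, 1, 19]


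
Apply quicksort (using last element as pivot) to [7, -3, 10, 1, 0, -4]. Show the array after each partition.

Partition 1: pivot=-4 at index 0 -> [-4, -3, 10, 1, 0, 7]
Partition 2: pivot=7 at index 4 -> [-4, -3, 1, 0, 7, 10]
Partition 3: pivot=0 at index 2 -> [-4, -3, 0, 1, 7, 10]


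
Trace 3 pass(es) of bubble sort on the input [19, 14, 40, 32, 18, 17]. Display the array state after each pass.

After pass 1: [14, 19, 32, 18, 17, 40] (4 swaps)
After pass 2: [14, 19, 18, 17, 32, 40] (2 swaps)
After pass 3: [14, 18, 17, 19, 32, 40] (2 swaps)
Total swaps: 8


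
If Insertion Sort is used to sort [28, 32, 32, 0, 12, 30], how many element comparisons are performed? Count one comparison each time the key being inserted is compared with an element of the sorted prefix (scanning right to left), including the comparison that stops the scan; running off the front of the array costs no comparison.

Insert 32: 28 <= 32 (stop) = 1 comparison(s) -> [28, 32, 32, 0, 12, 30]
Insert 32: 32 <= 32 (stop) = 1 comparison(s) -> [28, 32, 32, 0, 12, 30]
Insert 0: 32 > 0 (shift), 32 > 0 (shift), 28 > 0 (shift), reached front = 3 comparison(s) -> [0, 28, 32, 32, 12, 30]
Insert 12: 32 > 12 (shift), 32 > 12 (shift), 28 > 12 (shift), 0 <= 12 (stop) = 4 comparison(s) -> [0, 12, 28, 32, 32, 30]
Insert 30: 32 > 30 (shift), 32 > 30 (shift), 28 <= 30 (stop) = 3 comparison(s) -> [0, 12, 28, 30, 32, 32]
Total comparisons: 1 + 1 + 3 + 4 + 3 = 12


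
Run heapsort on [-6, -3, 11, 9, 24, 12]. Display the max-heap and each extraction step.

Build heap: [24, 9, 12, -6, -3, 11]
Extract 24: [12, 9, 11, -6, -3, 24]
Extract 12: [11, 9, -3, -6, 12, 24]
Extract 11: [9, -6, -3, 11, 12, 24]
Extract 9: [-3, -6, 9, 11, 12, 24]
Extract -3: [-6, -3, 9, 11, 12, 24]


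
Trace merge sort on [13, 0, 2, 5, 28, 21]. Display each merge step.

Divide and conquer:
  Merge [0] + [2] -> [0, 2]
  Merge [13] + [0, 2] -> [0, 2, 13]
  Merge [28] + [21] -> [21, 28]
  Merge [5] + [21, 28] -> [5, 21, 28]
  Merge [0, 2, 13] + [5, 21, 28] -> [0, 2, 5, 13, 21, 28]


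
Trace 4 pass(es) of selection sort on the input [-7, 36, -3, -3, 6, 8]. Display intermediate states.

Pass 1: Select minimum -7 at index 0, swap -> [-7, 36, -3, -3, 6, 8]
Pass 2: Select minimum -3 at index 2, swap -> [-7, -3, 36, -3, 6, 8]
Pass 3: Select minimum -3 at index 3, swap -> [-7, -3, -3, 36, 6, 8]
Pass 4: Select minimum 6 at index 4, swap -> [-7, -3, -3, 6, 36, 8]


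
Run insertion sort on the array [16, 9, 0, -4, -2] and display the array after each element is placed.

First element 16 is already 'sorted'
Insert 9: shifted 1 elements -> [9, 16, 0, -4, -2]
Insert 0: shifted 2 elements -> [0, 9, 16, -4, -2]
Insert -4: shifted 3 elements -> [-4, 0, 9, 16, -2]
Insert -2: shifted 3 elements -> [-4, -2, 0, 9, 16]


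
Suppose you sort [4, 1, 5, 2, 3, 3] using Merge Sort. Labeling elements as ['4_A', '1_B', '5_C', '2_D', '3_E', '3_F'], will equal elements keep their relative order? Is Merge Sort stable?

Trace Merge Sort on the labeled array (the key is the number; the letter only tracks identity):
  Merge [1_B] + [5_C] -> [1_B, 5_C]
  Merge [4_A] + [1_B, 5_C] -> [1_B, 4_A, 5_C]
  Merge [3_E] + [3_F] -> [3_E, 3_F]
  Merge [2_D] + [3_E, 3_F] -> [2_D, 3_E, 3_F]
  Merge [1_B, 4_A, 5_C] + [2_D, 3_E, 3_F] -> [1_B, 2_D, 3_E, 3_F, 4_A, 5_C]
Final order: [1_B, 2_D, 3_E, 3_F, 4_A, 5_C]
Equal keys:
  value 3: originally 3_E, 3_F; after sorting 3_E, 3_F -> order preserved
All equal keys kept their original relative order. Merge Sort is stable: when the heads of the two halves are equal the merge takes from the left half first.
Answer: Stable


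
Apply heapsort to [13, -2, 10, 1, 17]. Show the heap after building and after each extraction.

Build heap: [17, 13, 10, 1, -2]
Extract 17: [13, 1, 10, -2, 17]
Extract 13: [10, 1, -2, 13, 17]
Extract 10: [1, -2, 10, 13, 17]
Extract 1: [-2, 1, 10, 13, 17]


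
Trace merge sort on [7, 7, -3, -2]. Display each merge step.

Divide and conquer:
  Merge [7] + [7] -> [7, 7]
  Merge [-3] + [-2] -> [-3, -2]
  Merge [7, 7] + [-3, -2] -> [-3, -2, 7, 7]


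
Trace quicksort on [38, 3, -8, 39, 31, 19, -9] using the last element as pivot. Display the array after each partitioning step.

Partition 1: pivot=-9 at index 0 -> [-9, 3, -8, 39, 31, 19, 38]
Partition 2: pivot=38 at index 5 -> [-9, 3, -8, 31, 19, 38, 39]
Partition 3: pivot=19 at index 3 -> [-9, 3, -8, 19, 31, 38, 39]
Partition 4: pivot=-8 at index 1 -> [-9, -8, 3, 19, 31, 38, 39]


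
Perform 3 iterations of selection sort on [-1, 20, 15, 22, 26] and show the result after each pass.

Pass 1: Select minimum -1 at index 0, swap -> [-1, 20, 15, 22, 26]
Pass 2: Select minimum 15 at index 2, swap -> [-1, 15, 20, 22, 26]
Pass 3: Select minimum 20 at index 2, swap -> [-1, 15, 20, 22, 26]


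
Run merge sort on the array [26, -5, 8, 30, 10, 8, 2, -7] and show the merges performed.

Divide and conquer:
  Merge [26] + [-5] -> [-5, 26]
  Merge [8] + [30] -> [8, 30]
  Merge [-5, 26] + [8, 30] -> [-5, 8, 26, 30]
  Merge [10] + [8] -> [8, 10]
  Merge [2] + [-7] -> [-7, 2]
  Merge [8, 10] + [-7, 2] -> [-7, 2, 8, 10]
  Merge [-5, 8, 26, 30] + [-7, 2, 8, 10] -> [-7, -5, 2, 8, 8, 10, 26, 30]


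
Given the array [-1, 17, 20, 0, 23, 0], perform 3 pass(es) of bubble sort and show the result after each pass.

After pass 1: [-1, 17, 0, 20, 0, 23] (2 swaps)
After pass 2: [-1, 0, 17, 0, 20, 23] (2 swaps)
After pass 3: [-1, 0, 0, 17, 20, 23] (1 swaps)
Total swaps: 5


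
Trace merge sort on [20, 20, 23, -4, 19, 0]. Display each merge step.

Divide and conquer:
  Merge [20] + [23] -> [20, 23]
  Merge [20] + [20, 23] -> [20, 20, 23]
  Merge [19] + [0] -> [0, 19]
  Merge [-4] + [0, 19] -> [-4, 0, 19]
  Merge [20, 20, 23] + [-4, 0, 19] -> [-4, 0, 19, 20, 20, 23]


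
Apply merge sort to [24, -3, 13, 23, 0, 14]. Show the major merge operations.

Divide and conquer:
  Merge [-3] + [13] -> [-3, 13]
  Merge [24] + [-3, 13] -> [-3, 13, 24]
  Merge [0] + [14] -> [0, 14]
  Merge [23] + [0, 14] -> [0, 14, 23]
  Merge [-3, 13, 24] + [0, 14, 23] -> [-3, 0, 13, 14, 23, 24]


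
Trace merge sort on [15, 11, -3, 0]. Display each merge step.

Divide and conquer:
  Merge [15] + [11] -> [11, 15]
  Merge [-3] + [0] -> [-3, 0]
  Merge [11, 15] + [-3, 0] -> [-3, 0, 11, 15]


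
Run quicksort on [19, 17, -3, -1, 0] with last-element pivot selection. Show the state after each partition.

Partition 1: pivot=0 at index 2 -> [-3, -1, 0, 17, 19]
Partition 2: pivot=-1 at index 1 -> [-3, -1, 0, 17, 19]
Partition 3: pivot=19 at index 4 -> [-3, -1, 0, 17, 19]


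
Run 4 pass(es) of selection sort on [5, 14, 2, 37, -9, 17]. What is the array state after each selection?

Pass 1: Select minimum -9 at index 4, swap -> [-9, 14, 2, 37, 5, 17]
Pass 2: Select minimum 2 at index 2, swap -> [-9, 2, 14, 37, 5, 17]
Pass 3: Select minimum 5 at index 4, swap -> [-9, 2, 5, 37, 14, 17]
Pass 4: Select minimum 14 at index 4, swap -> [-9, 2, 5, 14, 37, 17]


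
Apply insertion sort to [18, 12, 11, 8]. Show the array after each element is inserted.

First element 18 is already 'sorted'
Insert 12: shifted 1 elements -> [12, 18, 11, 8]
Insert 11: shifted 2 elements -> [11, 12, 18, 8]
Insert 8: shifted 3 elements -> [8, 11, 12, 18]


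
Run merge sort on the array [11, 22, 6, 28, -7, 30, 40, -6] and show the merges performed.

Divide and conquer:
  Merge [11] + [22] -> [11, 22]
  Merge [6] + [28] -> [6, 28]
  Merge [11, 22] + [6, 28] -> [6, 11, 22, 28]
  Merge [-7] + [30] -> [-7, 30]
  Merge [40] + [-6] -> [-6, 40]
  Merge [-7, 30] + [-6, 40] -> [-7, -6, 30, 40]
  Merge [6, 11, 22, 28] + [-7, -6, 30, 40] -> [-7, -6, 6, 11, 22, 28, 30, 40]


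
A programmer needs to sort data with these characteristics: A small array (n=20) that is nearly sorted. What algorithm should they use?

Best choice: Insertion sort
Reason: Insertion sort is O(n) for nearly sorted arrays and has low overhead


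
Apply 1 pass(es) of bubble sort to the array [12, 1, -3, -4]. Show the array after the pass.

After pass 1: [1, -3, -4, 12] (3 swaps)
Total swaps: 3


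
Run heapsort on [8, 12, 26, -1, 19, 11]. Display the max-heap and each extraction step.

Build heap: [26, 19, 11, -1, 12, 8]
Extract 26: [19, 12, 11, -1, 8, 26]
Extract 19: [12, 8, 11, -1, 19, 26]
Extract 12: [11, 8, -1, 12, 19, 26]
Extract 11: [8, -1, 11, 12, 19, 26]
Extract 8: [-1, 8, 11, 12, 19, 26]


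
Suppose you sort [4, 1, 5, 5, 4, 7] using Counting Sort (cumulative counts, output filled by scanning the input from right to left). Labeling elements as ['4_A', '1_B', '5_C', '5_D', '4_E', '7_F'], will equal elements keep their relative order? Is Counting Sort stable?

Trace Counting Sort on the labeled array (the key is the number; the letter only tracks identity):
  Counts for values 0..7: [0, 1, 0, 0, 2, 2, 0, 1]
  Cumulative counts: [0, 1, 1, 1, 3, 5, 5, 6]
  Scan right to left: place 7_F at output index 5
  Scan right to left: place 4_E at output index 2
  Scan right to left: place 5_D at output index 4
  Scan right to left: place 5_C at output index 3
  Scan right to left: place 1_B at output index 0
  Scan right to left: place 4_A at output index 1
  Output: [1_B, 4_A, 4_E, 5_C, 5_D, 7_F]
Equal keys:
  value 4: originally 4_A, 4_E; after sorting 4_A, 4_E -> order preserved
  value 5: originally 5_C, 5_D; after sorting 5_C, 5_D -> order preserved
All equal keys kept their original relative order. Counting Sort is stable: scanning the input right to left with decreasing cumulative counts places later duplicates at later output positions.
Answer: Stable


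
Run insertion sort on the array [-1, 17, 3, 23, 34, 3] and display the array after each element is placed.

First element -1 is already 'sorted'
Insert 17: shifted 0 elements -> [-1, 17, 3, 23, 34, 3]
Insert 3: shifted 1 elements -> [-1, 3, 17, 23, 34, 3]
Insert 23: shifted 0 elements -> [-1, 3, 17, 23, 34, 3]
Insert 34: shifted 0 elements -> [-1, 3, 17, 23, 34, 3]
Insert 3: shifted 3 elements -> [-1, 3, 3, 17, 23, 34]


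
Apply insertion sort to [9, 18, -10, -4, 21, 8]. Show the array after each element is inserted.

First element 9 is already 'sorted'
Insert 18: shifted 0 elements -> [9, 18, -10, -4, 21, 8]
Insert -10: shifted 2 elements -> [-10, 9, 18, -4, 21, 8]
Insert -4: shifted 2 elements -> [-10, -4, 9, 18, 21, 8]
Insert 21: shifted 0 elements -> [-10, -4, 9, 18, 21, 8]
Insert 8: shifted 3 elements -> [-10, -4, 8, 9, 18, 21]


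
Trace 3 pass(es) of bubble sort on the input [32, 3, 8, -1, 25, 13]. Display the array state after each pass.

After pass 1: [3, 8, -1, 25, 13, 32] (5 swaps)
After pass 2: [3, -1, 8, 13, 25, 32] (2 swaps)
After pass 3: [-1, 3, 8, 13, 25, 32] (1 swaps)
Total swaps: 8


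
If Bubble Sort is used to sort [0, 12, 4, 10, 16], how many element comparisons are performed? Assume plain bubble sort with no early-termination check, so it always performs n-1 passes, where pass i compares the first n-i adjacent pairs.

Pass 1: compare adjacent pairs (0,1)..(3,4) = 4 comparison(s), 2 swap(s) -> [0, 4, 10, 12, 16]
Pass 2: compare adjacent pairs (0,1)..(2,3) = 3 comparison(s), 0 swap(s) -> [0, 4, 10, 12, 16]
Pass 3: compare adjacent pairs (0,1)..(1,2) = 2 comparison(s), 0 swap(s) -> [0, 4, 10, 12, 16]
Pass 4: compare adjacent pairs (0,1)..(0,1) = 1 comparison(s), 0 swap(s) -> [0, 4, 10, 12, 16]
Total comparisons: 4 + 3 + 2 + 1 = 10


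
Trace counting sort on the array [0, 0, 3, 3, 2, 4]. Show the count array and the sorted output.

Count array: [2, 0, 1, 2, 1]
(count[i] = number of elements equal to i)
Cumulative count: [2, 2, 3, 5, 6]
Sorted: [0, 0, 2, 3, 3, 4]


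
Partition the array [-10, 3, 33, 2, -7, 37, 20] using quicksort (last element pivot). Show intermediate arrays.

Partition 1: pivot=20 at index 4 -> [-10, 3, 2, -7, 20, 37, 33]
Partition 2: pivot=-7 at index 1 -> [-10, -7, 2, 3, 20, 37, 33]
Partition 3: pivot=3 at index 3 -> [-10, -7, 2, 3, 20, 37, 33]
Partition 4: pivot=33 at index 5 -> [-10, -7, 2, 3, 20, 33, 37]


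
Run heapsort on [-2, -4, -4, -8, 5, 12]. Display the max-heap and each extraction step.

Build heap: [12, 5, -2, -8, -4, -4]
Extract 12: [5, -4, -2, -8, -4, 12]
Extract 5: [-2, -4, -4, -8, 5, 12]
Extract -2: [-4, -8, -4, -2, 5, 12]
Extract -4: [-4, -8, -4, -2, 5, 12]
Extract -4: [-8, -4, -4, -2, 5, 12]


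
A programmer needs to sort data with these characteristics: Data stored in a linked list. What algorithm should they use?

Best choice: Merge sort
Reason: Merge sort doesn't require random access; can be done in O(1) extra space for linked lists


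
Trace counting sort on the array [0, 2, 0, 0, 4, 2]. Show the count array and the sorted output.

Count array: [3, 0, 2, 0, 1]
(count[i] = number of elements equal to i)
Cumulative count: [3, 3, 5, 5, 6]
Sorted: [0, 0, 0, 2, 2, 4]


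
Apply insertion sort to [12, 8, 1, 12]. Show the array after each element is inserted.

First element 12 is already 'sorted'
Insert 8: shifted 1 elements -> [8, 12, 1, 12]
Insert 1: shifted 2 elements -> [1, 8, 12, 12]
Insert 12: shifted 0 elements -> [1, 8, 12, 12]


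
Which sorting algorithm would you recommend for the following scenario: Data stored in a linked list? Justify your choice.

Best choice: Merge sort
Reason: Merge sort doesn't require random access; can be done in O(1) extra space for linked lists


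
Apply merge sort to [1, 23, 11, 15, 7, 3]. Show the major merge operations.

Divide and conquer:
  Merge [23] + [11] -> [11, 23]
  Merge [1] + [11, 23] -> [1, 11, 23]
  Merge [7] + [3] -> [3, 7]
  Merge [15] + [3, 7] -> [3, 7, 15]
  Merge [1, 11, 23] + [3, 7, 15] -> [1, 3, 7, 11, 15, 23]


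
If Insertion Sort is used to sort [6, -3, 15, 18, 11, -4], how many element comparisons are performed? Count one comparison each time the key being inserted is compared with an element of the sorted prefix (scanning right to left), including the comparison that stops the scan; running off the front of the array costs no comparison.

Insert -3: 6 > -3 (shift), reached front = 1 comparison(s) -> [-3, 6, 15, 18, 11, -4]
Insert 15: 6 <= 15 (stop) = 1 comparison(s) -> [-3, 6, 15, 18, 11, -4]
Insert 18: 15 <= 18 (stop) = 1 comparison(s) -> [-3, 6, 15, 18, 11, -4]
Insert 11: 18 > 11 (shift), 15 > 11 (shift), 6 <= 11 (stop) = 3 comparison(s) -> [-3, 6, 11, 15, 18, -4]
Insert -4: 18 > -4 (shift), 15 > -4 (shift), 11 > -4 (shift), 6 > -4 (shift), -3 > -4 (shift), reached front = 5 comparison(s) -> [-4, -3, 6, 11, 15, 18]
Total comparisons: 1 + 1 + 1 + 3 + 5 = 11


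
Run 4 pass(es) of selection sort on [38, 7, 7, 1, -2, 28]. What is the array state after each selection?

Pass 1: Select minimum -2 at index 4, swap -> [-2, 7, 7, 1, 38, 28]
Pass 2: Select minimum 1 at index 3, swap -> [-2, 1, 7, 7, 38, 28]
Pass 3: Select minimum 7 at index 2, swap -> [-2, 1, 7, 7, 38, 28]
Pass 4: Select minimum 7 at index 3, swap -> [-2, 1, 7, 7, 38, 28]


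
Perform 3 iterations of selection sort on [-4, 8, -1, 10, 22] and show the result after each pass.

Pass 1: Select minimum -4 at index 0, swap -> [-4, 8, -1, 10, 22]
Pass 2: Select minimum -1 at index 2, swap -> [-4, -1, 8, 10, 22]
Pass 3: Select minimum 8 at index 2, swap -> [-4, -1, 8, 10, 22]


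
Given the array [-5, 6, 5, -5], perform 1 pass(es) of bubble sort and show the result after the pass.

After pass 1: [-5, 5, -5, 6] (2 swaps)
Total swaps: 2


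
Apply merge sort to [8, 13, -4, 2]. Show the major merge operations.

Divide and conquer:
  Merge [8] + [13] -> [8, 13]
  Merge [-4] + [2] -> [-4, 2]
  Merge [8, 13] + [-4, 2] -> [-4, 2, 8, 13]


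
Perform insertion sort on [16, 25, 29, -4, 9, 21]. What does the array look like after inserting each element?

First element 16 is already 'sorted'
Insert 25: shifted 0 elements -> [16, 25, 29, -4, 9, 21]
Insert 29: shifted 0 elements -> [16, 25, 29, -4, 9, 21]
Insert -4: shifted 3 elements -> [-4, 16, 25, 29, 9, 21]
Insert 9: shifted 3 elements -> [-4, 9, 16, 25, 29, 21]
Insert 21: shifted 2 elements -> [-4, 9, 16, 21, 25, 29]


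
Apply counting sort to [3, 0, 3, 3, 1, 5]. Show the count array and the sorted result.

Count array: [1, 1, 0, 3, 0, 1]
(count[i] = number of elements equal to i)
Cumulative count: [1, 2, 2, 5, 5, 6]
Sorted: [0, 1, 3, 3, 3, 5]


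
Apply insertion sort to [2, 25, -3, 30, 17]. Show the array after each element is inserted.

First element 2 is already 'sorted'
Insert 25: shifted 0 elements -> [2, 25, -3, 30, 17]
Insert -3: shifted 2 elements -> [-3, 2, 25, 30, 17]
Insert 30: shifted 0 elements -> [-3, 2, 25, 30, 17]
Insert 17: shifted 2 elements -> [-3, 2, 17, 25, 30]


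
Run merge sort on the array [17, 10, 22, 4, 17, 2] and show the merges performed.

Divide and conquer:
  Merge [10] + [22] -> [10, 22]
  Merge [17] + [10, 22] -> [10, 17, 22]
  Merge [17] + [2] -> [2, 17]
  Merge [4] + [2, 17] -> [2, 4, 17]
  Merge [10, 17, 22] + [2, 4, 17] -> [2, 4, 10, 17, 17, 22]


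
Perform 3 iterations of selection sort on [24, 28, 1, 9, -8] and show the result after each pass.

Pass 1: Select minimum -8 at index 4, swap -> [-8, 28, 1, 9, 24]
Pass 2: Select minimum 1 at index 2, swap -> [-8, 1, 28, 9, 24]
Pass 3: Select minimum 9 at index 3, swap -> [-8, 1, 9, 28, 24]


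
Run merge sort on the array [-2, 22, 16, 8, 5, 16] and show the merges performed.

Divide and conquer:
  Merge [22] + [16] -> [16, 22]
  Merge [-2] + [16, 22] -> [-2, 16, 22]
  Merge [5] + [16] -> [5, 16]
  Merge [8] + [5, 16] -> [5, 8, 16]
  Merge [-2, 16, 22] + [5, 8, 16] -> [-2, 5, 8, 16, 16, 22]


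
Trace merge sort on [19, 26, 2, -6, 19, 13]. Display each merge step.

Divide and conquer:
  Merge [26] + [2] -> [2, 26]
  Merge [19] + [2, 26] -> [2, 19, 26]
  Merge [19] + [13] -> [13, 19]
  Merge [-6] + [13, 19] -> [-6, 13, 19]
  Merge [2, 19, 26] + [-6, 13, 19] -> [-6, 2, 13, 19, 19, 26]


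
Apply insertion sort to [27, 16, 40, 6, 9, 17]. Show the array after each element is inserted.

First element 27 is already 'sorted'
Insert 16: shifted 1 elements -> [16, 27, 40, 6, 9, 17]
Insert 40: shifted 0 elements -> [16, 27, 40, 6, 9, 17]
Insert 6: shifted 3 elements -> [6, 16, 27, 40, 9, 17]
Insert 9: shifted 3 elements -> [6, 9, 16, 27, 40, 17]
Insert 17: shifted 2 elements -> [6, 9, 16, 17, 27, 40]


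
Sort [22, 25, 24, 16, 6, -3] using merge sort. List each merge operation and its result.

Divide and conquer:
  Merge [25] + [24] -> [24, 25]
  Merge [22] + [24, 25] -> [22, 24, 25]
  Merge [6] + [-3] -> [-3, 6]
  Merge [16] + [-3, 6] -> [-3, 6, 16]
  Merge [22, 24, 25] + [-3, 6, 16] -> [-3, 6, 16, 22, 24, 25]


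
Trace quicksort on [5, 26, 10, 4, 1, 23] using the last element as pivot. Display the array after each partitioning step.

Partition 1: pivot=23 at index 4 -> [5, 10, 4, 1, 23, 26]
Partition 2: pivot=1 at index 0 -> [1, 10, 4, 5, 23, 26]
Partition 3: pivot=5 at index 2 -> [1, 4, 5, 10, 23, 26]


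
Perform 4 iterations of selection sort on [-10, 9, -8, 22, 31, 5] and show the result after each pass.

Pass 1: Select minimum -10 at index 0, swap -> [-10, 9, -8, 22, 31, 5]
Pass 2: Select minimum -8 at index 2, swap -> [-10, -8, 9, 22, 31, 5]
Pass 3: Select minimum 5 at index 5, swap -> [-10, -8, 5, 22, 31, 9]
Pass 4: Select minimum 9 at index 5, swap -> [-10, -8, 5, 9, 31, 22]


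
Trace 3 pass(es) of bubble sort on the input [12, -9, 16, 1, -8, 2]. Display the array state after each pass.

After pass 1: [-9, 12, 1, -8, 2, 16] (4 swaps)
After pass 2: [-9, 1, -8, 2, 12, 16] (3 swaps)
After pass 3: [-9, -8, 1, 2, 12, 16] (1 swaps)
Total swaps: 8


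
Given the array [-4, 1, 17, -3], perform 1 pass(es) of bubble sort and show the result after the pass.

After pass 1: [-4, 1, -3, 17] (1 swaps)
Total swaps: 1


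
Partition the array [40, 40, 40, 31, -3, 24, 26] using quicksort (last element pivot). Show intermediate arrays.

Partition 1: pivot=26 at index 2 -> [-3, 24, 26, 31, 40, 40, 40]
Partition 2: pivot=24 at index 1 -> [-3, 24, 26, 31, 40, 40, 40]
Partition 3: pivot=40 at index 6 -> [-3, 24, 26, 31, 40, 40, 40]
Partition 4: pivot=40 at index 5 -> [-3, 24, 26, 31, 40, 40, 40]
Partition 5: pivot=40 at index 4 -> [-3, 24, 26, 31, 40, 40, 40]


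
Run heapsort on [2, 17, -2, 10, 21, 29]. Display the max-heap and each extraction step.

Build heap: [29, 21, 2, 10, 17, -2]
Extract 29: [21, 17, 2, 10, -2, 29]
Extract 21: [17, 10, 2, -2, 21, 29]
Extract 17: [10, -2, 2, 17, 21, 29]
Extract 10: [2, -2, 10, 17, 21, 29]
Extract 2: [-2, 2, 10, 17, 21, 29]


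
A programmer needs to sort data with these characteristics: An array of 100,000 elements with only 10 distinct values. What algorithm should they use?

Best choice: 3-way quicksort or Counting sort
Reason: 3-way (Dutch national flag) partitioning groups every copy of the pivot together, so with only d=10 distinct keys quicksort finishes in O(n log d) expected time, which is effectively linear; counting sort runs in O(n + k) where k is the size of the key range (not the number of distinct values), so it is linear when the 10 values are integers drawn from a small known range


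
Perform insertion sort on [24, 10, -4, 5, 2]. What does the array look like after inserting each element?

First element 24 is already 'sorted'
Insert 10: shifted 1 elements -> [10, 24, -4, 5, 2]
Insert -4: shifted 2 elements -> [-4, 10, 24, 5, 2]
Insert 5: shifted 2 elements -> [-4, 5, 10, 24, 2]
Insert 2: shifted 3 elements -> [-4, 2, 5, 10, 24]


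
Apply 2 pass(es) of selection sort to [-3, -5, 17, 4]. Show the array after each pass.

Pass 1: Select minimum -5 at index 1, swap -> [-5, -3, 17, 4]
Pass 2: Select minimum -3 at index 1, swap -> [-5, -3, 17, 4]


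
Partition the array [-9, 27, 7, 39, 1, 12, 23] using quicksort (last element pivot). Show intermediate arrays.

Partition 1: pivot=23 at index 4 -> [-9, 7, 1, 12, 23, 39, 27]
Partition 2: pivot=12 at index 3 -> [-9, 7, 1, 12, 23, 39, 27]
Partition 3: pivot=1 at index 1 -> [-9, 1, 7, 12, 23, 39, 27]
Partition 4: pivot=27 at index 5 -> [-9, 1, 7, 12, 23, 27, 39]


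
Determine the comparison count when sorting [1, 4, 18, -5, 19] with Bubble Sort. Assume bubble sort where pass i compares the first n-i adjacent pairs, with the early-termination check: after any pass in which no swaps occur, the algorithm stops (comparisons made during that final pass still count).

Pass 1: compare adjacent pairs (0,1)..(3,4) = 4 comparison(s), 1 swap(s) -> [1, 4, -5, 18, 19]
Pass 2: compare adjacent pairs (0,1)..(2,3) = 3 comparison(s), 1 swap(s) -> [1, -5, 4, 18, 19]
Pass 3: compare adjacent pairs (0,1)..(1,2) = 2 comparison(s), 1 swap(s) -> [-5, 1, 4, 18, 19]
Pass 4: compare adjacent pairs (0,1)..(0,1) = 1 comparison(s), 0 swap(s) -> [-5, 1, 4, 18, 19]
No swaps in this pass, so bubble sort stops here.
Total comparisons: 4 + 3 + 2 + 1 = 10


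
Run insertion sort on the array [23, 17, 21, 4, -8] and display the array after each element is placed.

First element 23 is already 'sorted'
Insert 17: shifted 1 elements -> [17, 23, 21, 4, -8]
Insert 21: shifted 1 elements -> [17, 21, 23, 4, -8]
Insert 4: shifted 3 elements -> [4, 17, 21, 23, -8]
Insert -8: shifted 4 elements -> [-8, 4, 17, 21, 23]


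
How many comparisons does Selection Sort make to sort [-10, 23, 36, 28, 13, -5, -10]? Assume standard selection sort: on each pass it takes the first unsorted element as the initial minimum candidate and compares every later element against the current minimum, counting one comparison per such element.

Pass 1: scan indices 1..6 for the minimum = 6 comparison(s); min is -10, place at index 0 -> [-10, 23, 36, 28, 13, -5, -10]
Pass 2: scan indices 2..6 for the minimum = 5 comparison(s); min is -10, place at index 1 -> [-10, -10, 36, 28, 13, -5, 23]
Pass 3: scan indices 3..6 for the minimum = 4 comparison(s); min is -5, place at index 2 -> [-10, -10, -5, 28, 13, 36, 23]
Pass 4: scan indices 4..6 for the minimum = 3 comparison(s); min is 13, place at index 3 -> [-10, -10, -5, 13, 28, 36, 23]
Pass 5: scan indices 5..6 for the minimum = 2 comparison(s); min is 23, place at index 4 -> [-10, -10, -5, 13, 23, 36, 28]
Pass 6: scan indices 6..6 for the minimum = 1 comparison(s); min is 28, place at index 5 -> [-10, -10, -5, 13, 23, 28, 36]
Selection sort always scans the whole unsorted suffix, so the count is (n-1) + (n-2) + ... + 1 = n(n-1)/2 = 7*6/2 = 21 regardless of the input order.
Total comparisons: 6 + 5 + 4 + 3 + 2 + 1 = 21


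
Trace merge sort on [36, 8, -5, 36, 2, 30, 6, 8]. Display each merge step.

Divide and conquer:
  Merge [36] + [8] -> [8, 36]
  Merge [-5] + [36] -> [-5, 36]
  Merge [8, 36] + [-5, 36] -> [-5, 8, 36, 36]
  Merge [2] + [30] -> [2, 30]
  Merge [6] + [8] -> [6, 8]
  Merge [2, 30] + [6, 8] -> [2, 6, 8, 30]
  Merge [-5, 8, 36, 36] + [2, 6, 8, 30] -> [-5, 2, 6, 8, 8, 30, 36, 36]


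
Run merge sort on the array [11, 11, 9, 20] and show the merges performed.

Divide and conquer:
  Merge [11] + [11] -> [11, 11]
  Merge [9] + [20] -> [9, 20]
  Merge [11, 11] + [9, 20] -> [9, 11, 11, 20]


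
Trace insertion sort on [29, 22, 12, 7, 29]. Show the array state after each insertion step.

First element 29 is already 'sorted'
Insert 22: shifted 1 elements -> [22, 29, 12, 7, 29]
Insert 12: shifted 2 elements -> [12, 22, 29, 7, 29]
Insert 7: shifted 3 elements -> [7, 12, 22, 29, 29]
Insert 29: shifted 0 elements -> [7, 12, 22, 29, 29]


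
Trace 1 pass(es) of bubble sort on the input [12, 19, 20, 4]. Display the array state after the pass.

After pass 1: [12, 19, 4, 20] (1 swaps)
Total swaps: 1


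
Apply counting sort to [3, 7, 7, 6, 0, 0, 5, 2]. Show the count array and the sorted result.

Count array: [2, 0, 1, 1, 0, 1, 1, 2]
(count[i] = number of elements equal to i)
Cumulative count: [2, 2, 3, 4, 4, 5, 6, 8]
Sorted: [0, 0, 2, 3, 5, 6, 7, 7]


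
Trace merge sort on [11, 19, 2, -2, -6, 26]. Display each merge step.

Divide and conquer:
  Merge [19] + [2] -> [2, 19]
  Merge [11] + [2, 19] -> [2, 11, 19]
  Merge [-6] + [26] -> [-6, 26]
  Merge [-2] + [-6, 26] -> [-6, -2, 26]
  Merge [2, 11, 19] + [-6, -2, 26] -> [-6, -2, 2, 11, 19, 26]


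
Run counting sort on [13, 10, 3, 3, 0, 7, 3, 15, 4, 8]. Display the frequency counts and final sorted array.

Count array: [1, 0, 0, 3, 1, 0, 0, 1, 1, 0, 1, 0, 0, 1, 0, 1]
(count[i] = number of elements equal to i)
Cumulative count: [1, 1, 1, 4, 5, 5, 5, 6, 7, 7, 8, 8, 8, 9, 9, 10]
Sorted: [0, 3, 3, 3, 4, 7, 8, 10, 13, 15]


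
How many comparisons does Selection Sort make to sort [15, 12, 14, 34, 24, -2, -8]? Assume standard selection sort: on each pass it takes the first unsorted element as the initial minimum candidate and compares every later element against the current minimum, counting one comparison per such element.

Pass 1: scan indices 1..6 for the minimum = 6 comparison(s); min is -8, place at index 0 -> [-8, 12, 14, 34, 24, -2, 15]
Pass 2: scan indices 2..6 for the minimum = 5 comparison(s); min is -2, place at index 1 -> [-8, -2, 14, 34, 24, 12, 15]
Pass 3: scan indices 3..6 for the minimum = 4 comparison(s); min is 12, place at index 2 -> [-8, -2, 12, 34, 24, 14, 15]
Pass 4: scan indices 4..6 for the minimum = 3 comparison(s); min is 14, place at index 3 -> [-8, -2, 12, 14, 24, 34, 15]
Pass 5: scan indices 5..6 for the minimum = 2 comparison(s); min is 15, place at index 4 -> [-8, -2, 12, 14, 15, 34, 24]
Pass 6: scan indices 6..6 for the minimum = 1 comparison(s); min is 24, place at index 5 -> [-8, -2, 12, 14, 15, 24, 34]
Selection sort always scans the whole unsorted suffix, so the count is (n-1) + (n-2) + ... + 1 = n(n-1)/2 = 7*6/2 = 21 regardless of the input order.
Total comparisons: 6 + 5 + 4 + 3 + 2 + 1 = 21


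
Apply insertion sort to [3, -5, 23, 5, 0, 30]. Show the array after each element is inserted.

First element 3 is already 'sorted'
Insert -5: shifted 1 elements -> [-5, 3, 23, 5, 0, 30]
Insert 23: shifted 0 elements -> [-5, 3, 23, 5, 0, 30]
Insert 5: shifted 1 elements -> [-5, 3, 5, 23, 0, 30]
Insert 0: shifted 3 elements -> [-5, 0, 3, 5, 23, 30]
Insert 30: shifted 0 elements -> [-5, 0, 3, 5, 23, 30]


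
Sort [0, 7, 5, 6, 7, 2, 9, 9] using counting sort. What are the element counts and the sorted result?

Count array: [1, 0, 1, 0, 0, 1, 1, 2, 0, 2]
(count[i] = number of elements equal to i)
Cumulative count: [1, 1, 2, 2, 2, 3, 4, 6, 6, 8]
Sorted: [0, 2, 5, 6, 7, 7, 9, 9]


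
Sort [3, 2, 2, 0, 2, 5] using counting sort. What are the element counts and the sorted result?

Count array: [1, 0, 3, 1, 0, 1]
(count[i] = number of elements equal to i)
Cumulative count: [1, 1, 4, 5, 5, 6]
Sorted: [0, 2, 2, 2, 3, 5]


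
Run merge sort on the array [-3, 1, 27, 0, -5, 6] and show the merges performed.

Divide and conquer:
  Merge [1] + [27] -> [1, 27]
  Merge [-3] + [1, 27] -> [-3, 1, 27]
  Merge [-5] + [6] -> [-5, 6]
  Merge [0] + [-5, 6] -> [-5, 0, 6]
  Merge [-3, 1, 27] + [-5, 0, 6] -> [-5, -3, 0, 1, 6, 27]


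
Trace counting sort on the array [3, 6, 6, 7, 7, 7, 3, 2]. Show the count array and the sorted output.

Count array: [0, 0, 1, 2, 0, 0, 2, 3]
(count[i] = number of elements equal to i)
Cumulative count: [0, 0, 1, 3, 3, 3, 5, 8]
Sorted: [2, 3, 3, 6, 6, 7, 7, 7]


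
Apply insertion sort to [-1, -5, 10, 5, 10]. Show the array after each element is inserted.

First element -1 is already 'sorted'
Insert -5: shifted 1 elements -> [-5, -1, 10, 5, 10]
Insert 10: shifted 0 elements -> [-5, -1, 10, 5, 10]
Insert 5: shifted 1 elements -> [-5, -1, 5, 10, 10]
Insert 10: shifted 0 elements -> [-5, -1, 5, 10, 10]


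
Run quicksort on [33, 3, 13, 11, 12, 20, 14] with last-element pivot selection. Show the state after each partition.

Partition 1: pivot=14 at index 4 -> [3, 13, 11, 12, 14, 20, 33]
Partition 2: pivot=12 at index 2 -> [3, 11, 12, 13, 14, 20, 33]
Partition 3: pivot=11 at index 1 -> [3, 11, 12, 13, 14, 20, 33]
Partition 4: pivot=33 at index 6 -> [3, 11, 12, 13, 14, 20, 33]


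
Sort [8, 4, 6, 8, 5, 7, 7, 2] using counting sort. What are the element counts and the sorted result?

Count array: [0, 0, 1, 0, 1, 1, 1, 2, 2]
(count[i] = number of elements equal to i)
Cumulative count: [0, 0, 1, 1, 2, 3, 4, 6, 8]
Sorted: [2, 4, 5, 6, 7, 7, 8, 8]


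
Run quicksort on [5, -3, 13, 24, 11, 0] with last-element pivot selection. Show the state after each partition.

Partition 1: pivot=0 at index 1 -> [-3, 0, 13, 24, 11, 5]
Partition 2: pivot=5 at index 2 -> [-3, 0, 5, 24, 11, 13]
Partition 3: pivot=13 at index 4 -> [-3, 0, 5, 11, 13, 24]
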